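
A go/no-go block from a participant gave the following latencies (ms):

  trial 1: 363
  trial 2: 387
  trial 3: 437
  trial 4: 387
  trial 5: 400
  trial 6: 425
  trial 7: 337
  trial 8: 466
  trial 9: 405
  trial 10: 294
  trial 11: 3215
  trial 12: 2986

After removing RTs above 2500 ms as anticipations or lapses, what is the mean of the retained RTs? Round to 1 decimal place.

Excluded: 2986, 3215
Retained (n=10): Σ = 3901
Mean = 3901/10 = 390.1000

390.1 ms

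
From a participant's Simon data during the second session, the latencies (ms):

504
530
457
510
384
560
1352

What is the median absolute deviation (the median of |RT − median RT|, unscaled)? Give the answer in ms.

50 ms

Sorted: 384, 457, 504, 510, 530, 560, 1352 → median = 510
|x − 510|: 6, 20, 53, 0, 126, 50, 842
Sorted deviations: 0, 6, 20, 50, 53, 126, 842 → MAD = 50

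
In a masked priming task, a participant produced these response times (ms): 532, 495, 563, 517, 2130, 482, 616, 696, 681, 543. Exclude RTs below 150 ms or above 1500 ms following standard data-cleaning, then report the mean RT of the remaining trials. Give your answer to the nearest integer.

569 ms

Excluded: 2130
Retained (n=9): Σ = 5125
Mean = 5125/9 = 569.4444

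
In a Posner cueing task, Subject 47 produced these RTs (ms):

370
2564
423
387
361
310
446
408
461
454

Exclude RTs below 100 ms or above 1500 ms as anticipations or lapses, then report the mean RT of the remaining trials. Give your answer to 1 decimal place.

402.2 ms

Excluded: 2564
Retained (n=9): Σ = 3620
Mean = 3620/9 = 402.2222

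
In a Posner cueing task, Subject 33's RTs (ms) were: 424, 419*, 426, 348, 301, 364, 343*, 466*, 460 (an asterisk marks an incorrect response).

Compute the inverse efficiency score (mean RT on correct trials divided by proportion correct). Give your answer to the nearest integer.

581 ms

Correct trials (n=6): 424, 426, 348, 301, 364, 460
Mean correct RT = 2323/6 = 387.1667 ms
Proportion correct = 6/9
IES = 387.1667 / (6/9) = 580.750 ms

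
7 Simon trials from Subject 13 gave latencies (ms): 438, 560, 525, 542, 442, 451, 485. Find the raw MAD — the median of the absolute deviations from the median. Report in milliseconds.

43 ms

Sorted: 438, 442, 451, 485, 525, 542, 560 → median = 485
|x − 485|: 47, 75, 40, 57, 43, 34, 0
Sorted deviations: 0, 34, 40, 43, 47, 57, 75 → MAD = 43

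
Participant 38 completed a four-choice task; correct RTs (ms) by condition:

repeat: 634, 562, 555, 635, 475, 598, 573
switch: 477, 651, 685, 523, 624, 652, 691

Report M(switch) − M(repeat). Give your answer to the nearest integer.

M(repeat) = 4032/7 = 576.000
M(switch) = 4303/7 = 614.714
Difference = 614.714 − 576.000 = 38.714 ms

39 ms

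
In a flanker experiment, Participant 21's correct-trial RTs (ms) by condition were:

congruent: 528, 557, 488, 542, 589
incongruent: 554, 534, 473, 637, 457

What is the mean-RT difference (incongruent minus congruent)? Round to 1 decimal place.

M(congruent) = 2704/5 = 540.800
M(incongruent) = 2655/5 = 531.000
Difference = 531.000 − 540.800 = -9.800 ms

-9.8 ms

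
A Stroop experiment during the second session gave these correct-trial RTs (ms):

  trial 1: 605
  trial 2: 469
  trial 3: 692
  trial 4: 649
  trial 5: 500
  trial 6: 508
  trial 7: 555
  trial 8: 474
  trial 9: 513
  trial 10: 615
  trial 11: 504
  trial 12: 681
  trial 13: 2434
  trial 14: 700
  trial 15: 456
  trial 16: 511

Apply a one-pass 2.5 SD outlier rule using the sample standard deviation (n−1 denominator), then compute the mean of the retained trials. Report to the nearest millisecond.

n = 16, ΣRT = 10866, M = 679.125
Σ(x−M)² = 3390027.75; s = √(3390027.75/15) = 475.397
Cutoffs: 679.125 ± 2.5·475.397 → [-509.4, 1867.6]
Outside: 2434 → excluded.
Retained (n=15): Σ = 8432, mean = 8432/15 = 562.133

562 ms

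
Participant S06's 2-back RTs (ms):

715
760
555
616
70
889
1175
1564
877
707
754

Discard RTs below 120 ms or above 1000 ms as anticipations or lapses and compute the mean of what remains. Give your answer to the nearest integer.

734 ms

Excluded: 70, 1175, 1564
Retained (n=8): Σ = 5873
Mean = 5873/8 = 734.1250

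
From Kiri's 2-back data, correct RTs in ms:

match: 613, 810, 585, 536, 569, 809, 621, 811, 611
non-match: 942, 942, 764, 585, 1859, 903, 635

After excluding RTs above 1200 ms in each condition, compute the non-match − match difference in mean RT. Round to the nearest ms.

132 ms

non-match: exclude 1859
M(match) = 5965/9 = 662.778
M(non-match) = 4771/6 = 795.167
Difference = 795.167 − 662.778 = 132.389 ms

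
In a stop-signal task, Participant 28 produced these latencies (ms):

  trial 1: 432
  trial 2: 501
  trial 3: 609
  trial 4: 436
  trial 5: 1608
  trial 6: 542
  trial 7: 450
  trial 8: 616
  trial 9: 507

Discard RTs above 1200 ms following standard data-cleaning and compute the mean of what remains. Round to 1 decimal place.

511.6 ms

Excluded: 1608
Retained (n=8): Σ = 4093
Mean = 4093/8 = 511.6250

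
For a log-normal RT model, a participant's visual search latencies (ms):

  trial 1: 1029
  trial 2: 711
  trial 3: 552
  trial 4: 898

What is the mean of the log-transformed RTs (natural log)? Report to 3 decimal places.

ln(RT): 6.9363, 6.5667, 6.3135, 6.8002
Σ ln(RT) = 26.6167
Mean = 26.6167/4 = 6.65418

6.654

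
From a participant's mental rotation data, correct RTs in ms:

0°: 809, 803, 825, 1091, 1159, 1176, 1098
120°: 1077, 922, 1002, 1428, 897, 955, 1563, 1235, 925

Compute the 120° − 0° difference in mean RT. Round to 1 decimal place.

M(0°) = 6961/7 = 994.429
M(120°) = 10004/9 = 1111.556
Difference = 1111.556 − 994.429 = 117.127 ms

117.1 ms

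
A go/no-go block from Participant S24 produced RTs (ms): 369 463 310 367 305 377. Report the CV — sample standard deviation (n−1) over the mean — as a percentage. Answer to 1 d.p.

15.7%

n = 6, Σ = 2191, M = 365.1667
Σ(x−M)² = 16392.833; s = √(16392.833/5) = 57.2588
CV = 57.2588 / 365.1667 = 0.15680 = 15.680%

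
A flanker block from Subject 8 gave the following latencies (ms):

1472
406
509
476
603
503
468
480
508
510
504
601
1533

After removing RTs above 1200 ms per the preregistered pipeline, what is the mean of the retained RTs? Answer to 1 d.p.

506.2 ms

Excluded: 1472, 1533
Retained (n=11): Σ = 5568
Mean = 5568/11 = 506.1818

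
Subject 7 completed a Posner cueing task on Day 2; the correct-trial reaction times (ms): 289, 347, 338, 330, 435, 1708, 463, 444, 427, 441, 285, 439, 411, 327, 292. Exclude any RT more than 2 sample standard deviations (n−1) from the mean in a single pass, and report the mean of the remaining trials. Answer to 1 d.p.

376.3 ms

n = 15, ΣRT = 6976, M = 465.067
Σ(x−M)² = 1712632.93; s = √(1712632.93/14) = 349.758
Cutoffs: 465.067 ± 2·349.758 → [-234.5, 1164.6]
Outside: 1708 → excluded.
Retained (n=14): Σ = 5268, mean = 5268/14 = 376.286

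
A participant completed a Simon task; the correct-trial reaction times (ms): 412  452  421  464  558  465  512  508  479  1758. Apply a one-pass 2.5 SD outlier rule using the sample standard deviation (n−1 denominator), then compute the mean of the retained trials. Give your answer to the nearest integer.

n = 10, ΣRT = 6029, M = 602.900
Σ(x−M)² = 1499502.90; s = √(1499502.90/9) = 408.181
Cutoffs: 602.900 ± 2.5·408.181 → [-417.6, 1623.4]
Outside: 1758 → excluded.
Retained (n=9): Σ = 4271, mean = 4271/9 = 474.556

475 ms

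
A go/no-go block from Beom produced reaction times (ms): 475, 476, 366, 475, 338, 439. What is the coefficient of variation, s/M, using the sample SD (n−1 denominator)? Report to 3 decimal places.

n = 6, Σ = 2569, M = 428.1667
Σ(x−M)² = 18786.833; s = √(18786.833/5) = 61.2974
CV = 61.2974 / 428.1667 = 0.14316

0.143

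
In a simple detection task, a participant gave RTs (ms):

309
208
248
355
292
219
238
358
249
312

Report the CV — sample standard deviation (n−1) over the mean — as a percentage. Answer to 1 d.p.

19.4%

n = 10, Σ = 2788, M = 278.8000
Σ(x−M)² = 26357.600; s = √(26357.600/9) = 54.1167
CV = 54.1167 / 278.8000 = 0.19411 = 19.411%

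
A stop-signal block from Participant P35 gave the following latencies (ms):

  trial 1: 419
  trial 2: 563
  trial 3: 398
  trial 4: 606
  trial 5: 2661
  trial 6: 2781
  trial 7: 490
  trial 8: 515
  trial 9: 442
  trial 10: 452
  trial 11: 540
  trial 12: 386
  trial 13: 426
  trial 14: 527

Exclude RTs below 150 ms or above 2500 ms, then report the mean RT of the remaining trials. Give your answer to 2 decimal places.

480.33 ms

Excluded: 2661, 2781
Retained (n=12): Σ = 5764
Mean = 5764/12 = 480.3333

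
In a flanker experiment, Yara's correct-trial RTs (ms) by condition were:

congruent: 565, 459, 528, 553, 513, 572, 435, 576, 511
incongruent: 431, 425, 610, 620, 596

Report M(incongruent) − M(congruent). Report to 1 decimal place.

12.8 ms

M(congruent) = 4712/9 = 523.556
M(incongruent) = 2682/5 = 536.400
Difference = 536.400 − 523.556 = 12.844 ms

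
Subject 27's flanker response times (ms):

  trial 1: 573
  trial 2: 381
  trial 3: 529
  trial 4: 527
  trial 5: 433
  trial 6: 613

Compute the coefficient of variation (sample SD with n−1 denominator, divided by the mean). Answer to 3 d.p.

n = 6, Σ = 3056, M = 509.3333
Σ(x−M)² = 37795.333; s = √(37795.333/5) = 86.9429
CV = 86.9429 / 509.3333 = 0.17070

0.171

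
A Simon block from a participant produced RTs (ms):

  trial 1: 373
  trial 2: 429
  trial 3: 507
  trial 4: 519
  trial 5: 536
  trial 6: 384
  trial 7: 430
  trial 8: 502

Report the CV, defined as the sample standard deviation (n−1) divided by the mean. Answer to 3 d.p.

0.139

n = 8, Σ = 3680, M = 460.0000
Σ(x−M)² = 28436.000; s = √(28436.000/7) = 63.7361
CV = 63.7361 / 460.0000 = 0.13856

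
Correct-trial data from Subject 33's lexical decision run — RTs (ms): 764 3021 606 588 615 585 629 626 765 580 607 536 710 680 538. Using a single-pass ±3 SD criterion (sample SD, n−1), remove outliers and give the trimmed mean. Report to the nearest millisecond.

n = 15, ΣRT = 11850, M = 790.000
Σ(x−M)² = 5402898.00; s = √(5402898.00/14) = 621.226
Cutoffs: 790.000 ± 3·621.226 → [-1073.7, 2653.7]
Outside: 3021 → excluded.
Retained (n=14): Σ = 8829, mean = 8829/14 = 630.643

631 ms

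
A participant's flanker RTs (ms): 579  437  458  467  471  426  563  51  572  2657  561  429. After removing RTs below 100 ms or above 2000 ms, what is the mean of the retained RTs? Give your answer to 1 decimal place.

496.3 ms

Excluded: 51, 2657
Retained (n=10): Σ = 4963
Mean = 4963/10 = 496.3000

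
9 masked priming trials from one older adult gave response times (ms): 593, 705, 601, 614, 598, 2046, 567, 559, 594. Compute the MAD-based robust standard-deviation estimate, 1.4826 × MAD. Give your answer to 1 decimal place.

23.7 ms

Sorted: 559, 567, 593, 594, 598, 601, 614, 705, 2046 → median = 598
|x − 598| sorted: 0, 3, 4, 5, 16, 31, 39, 107, 1448 → MAD = 16
Robust SD ≈ 1.4826 × 16 = 23.722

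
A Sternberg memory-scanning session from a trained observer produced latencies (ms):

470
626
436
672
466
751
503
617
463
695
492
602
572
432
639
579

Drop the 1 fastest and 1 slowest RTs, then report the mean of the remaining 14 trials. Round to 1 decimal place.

559.4 ms

Sorted: 432, 436, 463, 466, 470, 492, 503, 572, 579, 602, 617, 626, 639, 672, 695, 751
Drop lowest 1 (432) and highest 1 (751)
Remaining (n=14): Σ = 7832, mean = 7832/14 = 559.429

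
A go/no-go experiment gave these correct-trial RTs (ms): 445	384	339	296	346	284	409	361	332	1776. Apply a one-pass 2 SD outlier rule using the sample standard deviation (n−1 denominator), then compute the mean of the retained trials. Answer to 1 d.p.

355.1 ms

n = 10, ΣRT = 4972, M = 497.200
Σ(x−M)² = 1838313.60; s = √(1838313.60/9) = 451.948
Cutoffs: 497.200 ± 2·451.948 → [-406.7, 1401.1]
Outside: 1776 → excluded.
Retained (n=9): Σ = 3196, mean = 3196/9 = 355.111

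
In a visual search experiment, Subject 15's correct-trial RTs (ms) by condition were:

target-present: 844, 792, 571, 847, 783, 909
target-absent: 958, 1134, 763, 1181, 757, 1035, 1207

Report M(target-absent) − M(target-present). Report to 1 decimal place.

M(target-present) = 4746/6 = 791.000
M(target-absent) = 7035/7 = 1005.000
Difference = 1005.000 − 791.000 = 214.000 ms

214.0 ms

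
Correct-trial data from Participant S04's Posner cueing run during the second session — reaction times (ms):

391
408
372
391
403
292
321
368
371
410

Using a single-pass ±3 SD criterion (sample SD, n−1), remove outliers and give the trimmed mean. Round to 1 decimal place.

n = 10, ΣRT = 3727, M = 372.700
Σ(x−M)² = 13436.10; s = √(13436.10/9) = 38.638
Cutoffs: 372.700 ± 3·38.638 → [256.8, 488.6]
No RTs fall outside the cutoffs; all 10 retained. Mean = 3727/10 = 372.700

372.7 ms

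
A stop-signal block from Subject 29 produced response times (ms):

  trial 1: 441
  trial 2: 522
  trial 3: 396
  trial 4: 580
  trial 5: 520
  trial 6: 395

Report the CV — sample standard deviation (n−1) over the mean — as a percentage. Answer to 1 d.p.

n = 6, Σ = 2854, M = 475.6667
Σ(x−M)² = 29053.333; s = √(29053.333/5) = 76.2277
CV = 76.2277 / 475.6667 = 0.16025 = 16.025%

16.0%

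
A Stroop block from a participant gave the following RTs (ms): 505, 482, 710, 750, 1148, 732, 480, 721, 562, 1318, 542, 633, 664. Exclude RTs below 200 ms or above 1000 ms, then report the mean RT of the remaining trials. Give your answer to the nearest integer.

Excluded: 1148, 1318
Retained (n=11): Σ = 6781
Mean = 6781/11 = 616.4545

616 ms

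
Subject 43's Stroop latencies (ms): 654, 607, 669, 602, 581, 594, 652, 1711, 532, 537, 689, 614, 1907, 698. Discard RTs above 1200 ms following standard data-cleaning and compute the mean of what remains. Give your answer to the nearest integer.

619 ms

Excluded: 1711, 1907
Retained (n=12): Σ = 7429
Mean = 7429/12 = 619.0833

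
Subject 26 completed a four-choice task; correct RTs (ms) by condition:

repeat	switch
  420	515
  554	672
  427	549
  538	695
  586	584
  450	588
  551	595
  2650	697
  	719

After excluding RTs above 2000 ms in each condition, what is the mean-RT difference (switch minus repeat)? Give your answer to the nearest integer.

repeat: exclude 2650
M(repeat) = 3526/7 = 503.714
M(switch) = 5614/9 = 623.778
Difference = 623.778 − 503.714 = 120.063 ms

120 ms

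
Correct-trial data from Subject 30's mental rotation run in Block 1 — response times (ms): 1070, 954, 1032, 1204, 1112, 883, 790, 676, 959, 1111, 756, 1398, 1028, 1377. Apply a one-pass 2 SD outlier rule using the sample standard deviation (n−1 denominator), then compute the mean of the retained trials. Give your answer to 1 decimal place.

1025.0 ms

n = 14, ΣRT = 14350, M = 1025.000
Σ(x−M)² = 591070.00; s = √(591070.00/13) = 213.230
Cutoffs: 1025.000 ± 2·213.230 → [598.5, 1451.5]
No RTs fall outside the cutoffs; all 14 retained. Mean = 14350/14 = 1025.000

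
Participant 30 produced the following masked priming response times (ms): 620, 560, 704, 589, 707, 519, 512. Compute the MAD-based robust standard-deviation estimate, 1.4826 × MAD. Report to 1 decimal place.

103.8 ms

Sorted: 512, 519, 560, 589, 620, 704, 707 → median = 589
|x − 589| sorted: 0, 29, 31, 70, 77, 115, 118 → MAD = 70
Robust SD ≈ 1.4826 × 70 = 103.782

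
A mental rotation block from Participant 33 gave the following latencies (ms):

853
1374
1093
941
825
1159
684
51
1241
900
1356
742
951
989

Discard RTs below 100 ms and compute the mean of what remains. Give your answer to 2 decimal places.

1008.31 ms

Excluded: 51
Retained (n=13): Σ = 13108
Mean = 13108/13 = 1008.3077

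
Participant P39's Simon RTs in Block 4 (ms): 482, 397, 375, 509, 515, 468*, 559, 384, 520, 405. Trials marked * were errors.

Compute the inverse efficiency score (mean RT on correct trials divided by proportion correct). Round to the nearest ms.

512 ms

Correct trials (n=9): 482, 397, 375, 509, 515, 559, 384, 520, 405
Mean correct RT = 4146/9 = 460.6667 ms
Proportion correct = 9/10
IES = 460.6667 / (9/10) = 511.852 ms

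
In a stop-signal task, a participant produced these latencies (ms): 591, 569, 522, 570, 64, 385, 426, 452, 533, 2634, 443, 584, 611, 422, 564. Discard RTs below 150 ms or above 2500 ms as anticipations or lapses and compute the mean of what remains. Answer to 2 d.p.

513.23 ms

Excluded: 64, 2634
Retained (n=13): Σ = 6672
Mean = 6672/13 = 513.2308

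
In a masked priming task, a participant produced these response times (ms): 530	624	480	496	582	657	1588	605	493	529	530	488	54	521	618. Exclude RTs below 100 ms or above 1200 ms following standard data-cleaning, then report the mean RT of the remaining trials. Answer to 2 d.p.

550.23 ms

Excluded: 54, 1588
Retained (n=13): Σ = 7153
Mean = 7153/13 = 550.2308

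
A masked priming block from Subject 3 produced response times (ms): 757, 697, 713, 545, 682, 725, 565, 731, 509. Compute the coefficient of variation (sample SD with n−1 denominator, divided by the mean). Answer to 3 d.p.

0.140

n = 9, Σ = 5924, M = 658.2222
Σ(x−M)² = 68359.556; s = √(68359.556/8) = 92.4389
CV = 92.4389 / 658.2222 = 0.14044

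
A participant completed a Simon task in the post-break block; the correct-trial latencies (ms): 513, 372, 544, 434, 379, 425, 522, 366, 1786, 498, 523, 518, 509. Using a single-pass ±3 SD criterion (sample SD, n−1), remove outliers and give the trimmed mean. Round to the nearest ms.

n = 13, ΣRT = 7389, M = 568.385
Σ(x−M)² = 1655491.08; s = √(1655491.08/12) = 371.426
Cutoffs: 568.385 ± 3·371.426 → [-545.9, 1682.7]
Outside: 1786 → excluded.
Retained (n=12): Σ = 5603, mean = 5603/12 = 466.917

467 ms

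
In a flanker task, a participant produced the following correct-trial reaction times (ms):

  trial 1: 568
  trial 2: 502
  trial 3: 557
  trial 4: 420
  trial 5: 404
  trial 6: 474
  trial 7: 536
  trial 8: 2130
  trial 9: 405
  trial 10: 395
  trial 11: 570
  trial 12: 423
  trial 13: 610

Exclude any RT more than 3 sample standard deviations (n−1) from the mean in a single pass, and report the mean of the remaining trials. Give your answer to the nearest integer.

n = 13, ΣRT = 7994, M = 614.923
Σ(x−M)² = 2553648.92; s = √(2553648.92/12) = 461.307
Cutoffs: 614.923 ± 3·461.307 → [-769.0, 1998.8]
Outside: 2130 → excluded.
Retained (n=12): Σ = 5864, mean = 5864/12 = 488.667

489 ms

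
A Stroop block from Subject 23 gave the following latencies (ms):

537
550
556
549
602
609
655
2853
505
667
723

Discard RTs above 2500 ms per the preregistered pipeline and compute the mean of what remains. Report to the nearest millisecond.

595 ms

Excluded: 2853
Retained (n=10): Σ = 5953
Mean = 5953/10 = 595.3000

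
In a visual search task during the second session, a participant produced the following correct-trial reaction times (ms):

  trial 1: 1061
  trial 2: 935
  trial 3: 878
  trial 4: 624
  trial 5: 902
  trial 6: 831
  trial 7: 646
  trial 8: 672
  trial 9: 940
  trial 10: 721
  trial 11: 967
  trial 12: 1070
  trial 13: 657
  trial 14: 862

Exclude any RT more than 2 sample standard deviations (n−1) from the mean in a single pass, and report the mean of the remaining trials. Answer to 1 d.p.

840.4 ms

n = 14, ΣRT = 11766, M = 840.429
Σ(x−M)² = 302911.43; s = √(302911.43/13) = 152.646
Cutoffs: 840.429 ± 2·152.646 → [535.1, 1145.7]
No RTs fall outside the cutoffs; all 14 retained. Mean = 11766/14 = 840.429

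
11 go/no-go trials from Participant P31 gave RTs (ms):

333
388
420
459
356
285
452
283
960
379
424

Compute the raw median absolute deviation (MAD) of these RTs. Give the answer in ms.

55 ms

Sorted: 283, 285, 333, 356, 379, 388, 420, 424, 452, 459, 960 → median = 388
|x − 388|: 55, 0, 32, 71, 32, 103, 64, 105, 572, 9, 36
Sorted deviations: 0, 9, 32, 32, 36, 55, 64, 71, 103, 105, 572 → MAD = 55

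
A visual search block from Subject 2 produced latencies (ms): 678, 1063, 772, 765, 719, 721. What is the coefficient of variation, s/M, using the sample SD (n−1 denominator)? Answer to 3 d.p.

n = 6, Σ = 4718, M = 786.3333
Σ(x−M)² = 97743.333; s = √(97743.333/5) = 139.8165
CV = 139.8165 / 786.3333 = 0.17781

0.178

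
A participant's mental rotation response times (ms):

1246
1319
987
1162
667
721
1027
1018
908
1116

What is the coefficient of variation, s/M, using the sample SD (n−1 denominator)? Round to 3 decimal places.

0.207

n = 10, Σ = 10171, M = 1017.1000
Σ(x−M)² = 397468.900; s = √(397468.900/9) = 210.1504
CV = 210.1504 / 1017.1000 = 0.20662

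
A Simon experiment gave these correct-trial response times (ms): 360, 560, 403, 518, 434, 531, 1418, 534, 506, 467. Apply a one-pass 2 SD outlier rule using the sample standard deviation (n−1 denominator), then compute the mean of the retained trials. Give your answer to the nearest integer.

479 ms

n = 10, ΣRT = 5731, M = 573.100
Σ(x−M)² = 829818.90; s = √(829818.90/9) = 303.648
Cutoffs: 573.100 ± 2·303.648 → [-34.2, 1180.4]
Outside: 1418 → excluded.
Retained (n=9): Σ = 4313, mean = 4313/9 = 479.222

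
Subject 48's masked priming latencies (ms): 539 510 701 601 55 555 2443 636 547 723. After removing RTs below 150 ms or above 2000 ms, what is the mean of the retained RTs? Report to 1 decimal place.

601.5 ms

Excluded: 55, 2443
Retained (n=8): Σ = 4812
Mean = 4812/8 = 601.5000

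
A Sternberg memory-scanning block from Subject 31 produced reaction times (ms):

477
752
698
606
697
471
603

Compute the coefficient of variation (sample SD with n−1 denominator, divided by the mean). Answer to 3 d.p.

0.179

n = 7, Σ = 4304, M = 614.8571
Σ(x−M)² = 72386.857; s = √(72386.857/6) = 109.8384
CV = 109.8384 / 614.8571 = 0.17864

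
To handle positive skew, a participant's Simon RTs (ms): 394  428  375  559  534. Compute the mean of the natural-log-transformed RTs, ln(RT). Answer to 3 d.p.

6.114

ln(RT): 5.9764, 6.0591, 5.9269, 6.3261, 6.2804
Σ ln(RT) = 30.5689
Mean = 30.5689/5 = 6.11379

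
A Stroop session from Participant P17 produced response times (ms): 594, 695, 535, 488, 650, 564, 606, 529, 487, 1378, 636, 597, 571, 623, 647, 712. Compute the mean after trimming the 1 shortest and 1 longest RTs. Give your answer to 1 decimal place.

Sorted: 487, 488, 529, 535, 564, 571, 594, 597, 606, 623, 636, 647, 650, 695, 712, 1378
Drop lowest 1 (487) and highest 1 (1378)
Remaining (n=14): Σ = 8447, mean = 8447/14 = 603.357

603.4 ms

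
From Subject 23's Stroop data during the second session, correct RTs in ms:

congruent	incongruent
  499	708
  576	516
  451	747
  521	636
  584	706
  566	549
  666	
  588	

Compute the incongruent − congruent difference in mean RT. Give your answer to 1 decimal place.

87.3 ms

M(congruent) = 4451/8 = 556.375
M(incongruent) = 3862/6 = 643.667
Difference = 643.667 − 556.375 = 87.292 ms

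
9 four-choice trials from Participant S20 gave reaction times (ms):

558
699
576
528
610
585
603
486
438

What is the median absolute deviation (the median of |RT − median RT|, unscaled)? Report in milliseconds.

Sorted: 438, 486, 528, 558, 576, 585, 603, 610, 699 → median = 576
|x − 576|: 18, 123, 0, 48, 34, 9, 27, 90, 138
Sorted deviations: 0, 9, 18, 27, 34, 48, 90, 123, 138 → MAD = 34

34 ms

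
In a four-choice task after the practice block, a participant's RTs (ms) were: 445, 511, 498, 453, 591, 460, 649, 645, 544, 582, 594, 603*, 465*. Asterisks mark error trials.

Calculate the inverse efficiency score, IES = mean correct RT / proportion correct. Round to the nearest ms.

642 ms

Correct trials (n=11): 445, 511, 498, 453, 591, 460, 649, 645, 544, 582, 594
Mean correct RT = 5972/11 = 542.9091 ms
Proportion correct = 11/13
IES = 542.9091 / (11/13) = 641.620 ms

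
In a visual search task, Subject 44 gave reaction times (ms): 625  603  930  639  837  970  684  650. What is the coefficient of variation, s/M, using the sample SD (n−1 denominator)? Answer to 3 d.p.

0.198

n = 8, Σ = 5938, M = 742.2500
Σ(x−M)² = 151799.500; s = √(151799.500/7) = 147.2605
CV = 147.2605 / 742.2500 = 0.19840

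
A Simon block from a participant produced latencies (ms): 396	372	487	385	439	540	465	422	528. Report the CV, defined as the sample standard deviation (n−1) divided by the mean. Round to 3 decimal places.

0.136

n = 9, Σ = 4034, M = 448.2222
Σ(x−M)² = 29879.556; s = √(29879.556/8) = 61.1142
CV = 61.1142 / 448.2222 = 0.13635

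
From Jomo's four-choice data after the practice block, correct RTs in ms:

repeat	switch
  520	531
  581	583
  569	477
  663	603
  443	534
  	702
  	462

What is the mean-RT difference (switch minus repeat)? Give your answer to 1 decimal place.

M(repeat) = 2776/5 = 555.200
M(switch) = 3892/7 = 556.000
Difference = 556.000 − 555.200 = 0.800 ms

0.8 ms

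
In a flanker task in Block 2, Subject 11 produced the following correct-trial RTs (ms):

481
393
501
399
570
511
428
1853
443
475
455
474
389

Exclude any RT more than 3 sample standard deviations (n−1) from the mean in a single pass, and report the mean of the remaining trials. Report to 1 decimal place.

459.9 ms

n = 13, ΣRT = 7372, M = 567.077
Σ(x−M)² = 1823230.92; s = √(1823230.92/12) = 389.790
Cutoffs: 567.077 ± 3·389.790 → [-602.3, 1736.4]
Outside: 1853 → excluded.
Retained (n=12): Σ = 5519, mean = 5519/12 = 459.917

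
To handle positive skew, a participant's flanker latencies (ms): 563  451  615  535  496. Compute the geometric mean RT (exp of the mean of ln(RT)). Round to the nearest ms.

ln(RT): 6.3333, 6.1115, 6.4216, 6.2823, 6.2066
Mean ln(RT) = 31.3552/5 = 6.27104
Geometric mean = exp(6.27104) = 529.03 ms

529 ms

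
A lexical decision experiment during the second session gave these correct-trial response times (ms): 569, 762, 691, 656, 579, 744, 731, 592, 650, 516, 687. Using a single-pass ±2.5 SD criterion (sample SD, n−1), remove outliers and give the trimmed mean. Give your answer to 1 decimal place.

652.5 ms

n = 11, ΣRT = 7177, M = 652.455
Σ(x−M)² = 63882.73; s = √(63882.73/10) = 79.927
Cutoffs: 652.455 ± 2.5·79.927 → [452.6, 852.3]
No RTs fall outside the cutoffs; all 11 retained. Mean = 7177/11 = 652.455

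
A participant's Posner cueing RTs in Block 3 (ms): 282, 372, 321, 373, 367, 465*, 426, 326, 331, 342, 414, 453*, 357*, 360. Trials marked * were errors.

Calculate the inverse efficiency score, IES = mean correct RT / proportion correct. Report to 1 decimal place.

Correct trials (n=11): 282, 372, 321, 373, 367, 426, 326, 331, 342, 414, 360
Mean correct RT = 3914/11 = 355.8182 ms
Proportion correct = 11/14
IES = 355.8182 / (11/14) = 452.860 ms

452.9 ms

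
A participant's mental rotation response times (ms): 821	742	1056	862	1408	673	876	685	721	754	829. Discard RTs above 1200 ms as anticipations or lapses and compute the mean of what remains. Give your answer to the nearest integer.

Excluded: 1408
Retained (n=10): Σ = 8019
Mean = 8019/10 = 801.9000

802 ms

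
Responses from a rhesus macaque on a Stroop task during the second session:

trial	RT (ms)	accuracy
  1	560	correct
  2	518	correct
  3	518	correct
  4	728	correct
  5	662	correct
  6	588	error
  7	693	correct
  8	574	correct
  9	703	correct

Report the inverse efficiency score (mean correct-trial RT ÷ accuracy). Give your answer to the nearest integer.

697 ms

Correct trials (n=8): 560, 518, 518, 728, 662, 693, 574, 703
Mean correct RT = 4956/8 = 619.5000 ms
Proportion correct = 8/9
IES = 619.5000 / (8/9) = 696.938 ms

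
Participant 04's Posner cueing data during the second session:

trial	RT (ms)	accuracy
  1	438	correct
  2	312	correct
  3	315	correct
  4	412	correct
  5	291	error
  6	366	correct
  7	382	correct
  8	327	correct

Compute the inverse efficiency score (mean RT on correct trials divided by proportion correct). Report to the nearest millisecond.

417 ms

Correct trials (n=7): 438, 312, 315, 412, 366, 382, 327
Mean correct RT = 2552/7 = 364.5714 ms
Proportion correct = 7/8
IES = 364.5714 / (7/8) = 416.653 ms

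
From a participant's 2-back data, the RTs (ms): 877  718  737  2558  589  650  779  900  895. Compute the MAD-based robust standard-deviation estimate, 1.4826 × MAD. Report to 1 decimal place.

Sorted: 589, 650, 718, 737, 779, 877, 895, 900, 2558 → median = 779
|x − 779| sorted: 0, 42, 61, 98, 116, 121, 129, 190, 1779 → MAD = 116
Robust SD ≈ 1.4826 × 116 = 171.982

172.0 ms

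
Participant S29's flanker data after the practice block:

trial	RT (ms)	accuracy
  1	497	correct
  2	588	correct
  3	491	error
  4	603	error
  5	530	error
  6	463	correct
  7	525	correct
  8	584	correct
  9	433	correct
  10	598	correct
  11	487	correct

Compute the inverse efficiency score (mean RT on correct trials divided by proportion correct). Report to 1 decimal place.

717.6 ms

Correct trials (n=8): 497, 588, 463, 525, 584, 433, 598, 487
Mean correct RT = 4175/8 = 521.8750 ms
Proportion correct = 8/11
IES = 521.8750 / (8/11) = 717.578 ms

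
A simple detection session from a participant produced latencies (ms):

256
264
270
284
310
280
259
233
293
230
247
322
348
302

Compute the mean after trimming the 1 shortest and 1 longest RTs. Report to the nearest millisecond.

277 ms

Sorted: 230, 233, 247, 256, 259, 264, 270, 280, 284, 293, 302, 310, 322, 348
Drop lowest 1 (230) and highest 1 (348)
Remaining (n=12): Σ = 3320, mean = 3320/12 = 276.667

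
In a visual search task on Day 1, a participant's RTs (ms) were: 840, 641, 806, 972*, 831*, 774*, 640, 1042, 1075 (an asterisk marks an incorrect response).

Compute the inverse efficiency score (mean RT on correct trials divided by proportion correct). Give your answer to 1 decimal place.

Correct trials (n=6): 840, 641, 806, 640, 1042, 1075
Mean correct RT = 5044/6 = 840.6667 ms
Proportion correct = 6/9
IES = 840.6667 / (6/9) = 1261.000 ms

1261.0 ms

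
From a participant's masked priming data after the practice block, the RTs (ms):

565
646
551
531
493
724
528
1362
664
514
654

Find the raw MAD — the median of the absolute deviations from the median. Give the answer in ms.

Sorted: 493, 514, 528, 531, 551, 565, 646, 654, 664, 724, 1362 → median = 565
|x − 565|: 0, 81, 14, 34, 72, 159, 37, 797, 99, 51, 89
Sorted deviations: 0, 14, 34, 37, 51, 72, 81, 89, 99, 159, 797 → MAD = 72

72 ms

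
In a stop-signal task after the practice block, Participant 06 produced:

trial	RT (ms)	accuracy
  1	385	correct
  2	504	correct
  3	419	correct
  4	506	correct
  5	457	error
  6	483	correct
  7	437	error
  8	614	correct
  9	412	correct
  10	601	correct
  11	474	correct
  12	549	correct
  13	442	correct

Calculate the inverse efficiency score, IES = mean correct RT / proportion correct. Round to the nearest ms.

579 ms

Correct trials (n=11): 385, 504, 419, 506, 483, 614, 412, 601, 474, 549, 442
Mean correct RT = 5389/11 = 489.9091 ms
Proportion correct = 11/13
IES = 489.9091 / (11/13) = 578.983 ms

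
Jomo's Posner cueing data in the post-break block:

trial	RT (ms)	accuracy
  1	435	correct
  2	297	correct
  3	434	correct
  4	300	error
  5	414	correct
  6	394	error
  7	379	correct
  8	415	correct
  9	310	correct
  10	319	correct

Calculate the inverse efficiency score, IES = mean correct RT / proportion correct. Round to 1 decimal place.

469.2 ms

Correct trials (n=8): 435, 297, 434, 414, 379, 415, 310, 319
Mean correct RT = 3003/8 = 375.3750 ms
Proportion correct = 8/10
IES = 375.3750 / (8/10) = 469.219 ms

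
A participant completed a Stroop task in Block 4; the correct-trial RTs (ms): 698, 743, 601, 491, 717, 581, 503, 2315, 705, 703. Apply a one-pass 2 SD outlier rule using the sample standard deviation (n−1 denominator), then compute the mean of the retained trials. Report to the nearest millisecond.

n = 10, ΣRT = 8057, M = 805.700
Σ(x−M)² = 2605128.10; s = √(2605128.10/9) = 538.014
Cutoffs: 805.700 ± 2·538.014 → [-270.3, 1881.7]
Outside: 2315 → excluded.
Retained (n=9): Σ = 5742, mean = 5742/9 = 638.000

638 ms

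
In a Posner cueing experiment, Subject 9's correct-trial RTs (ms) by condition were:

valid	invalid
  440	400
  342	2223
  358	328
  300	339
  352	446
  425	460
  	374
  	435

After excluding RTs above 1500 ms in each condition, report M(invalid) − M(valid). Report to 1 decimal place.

invalid: exclude 2223
M(valid) = 2217/6 = 369.500
M(invalid) = 2782/7 = 397.429
Difference = 397.429 − 369.500 = 27.929 ms

27.9 ms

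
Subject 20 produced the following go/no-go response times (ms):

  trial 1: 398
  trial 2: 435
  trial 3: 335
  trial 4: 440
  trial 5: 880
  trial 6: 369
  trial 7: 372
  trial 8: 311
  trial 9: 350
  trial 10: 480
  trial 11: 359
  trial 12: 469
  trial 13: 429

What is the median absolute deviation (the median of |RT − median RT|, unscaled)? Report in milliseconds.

42 ms

Sorted: 311, 335, 350, 359, 369, 372, 398, 429, 435, 440, 469, 480, 880 → median = 398
|x − 398|: 0, 37, 63, 42, 482, 29, 26, 87, 48, 82, 39, 71, 31
Sorted deviations: 0, 26, 29, 31, 37, 39, 42, 48, 63, 71, 82, 87, 482 → MAD = 42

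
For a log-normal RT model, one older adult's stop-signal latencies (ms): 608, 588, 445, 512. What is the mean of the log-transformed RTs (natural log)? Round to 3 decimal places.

ln(RT): 6.4102, 6.3767, 6.0981, 6.2383
Σ ln(RT) = 25.1233
Mean = 25.1233/4 = 6.28083

6.281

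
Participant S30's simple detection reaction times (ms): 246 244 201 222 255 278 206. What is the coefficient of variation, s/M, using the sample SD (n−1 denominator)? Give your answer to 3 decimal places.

n = 7, Σ = 1652, M = 236.0000
Σ(x−M)² = 4610.000; s = √(4610.000/6) = 27.7188
CV = 27.7188 / 236.0000 = 0.11745

0.117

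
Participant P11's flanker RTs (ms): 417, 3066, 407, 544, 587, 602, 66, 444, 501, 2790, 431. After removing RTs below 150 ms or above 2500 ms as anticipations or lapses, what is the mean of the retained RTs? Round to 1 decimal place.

Excluded: 66, 2790, 3066
Retained (n=8): Σ = 3933
Mean = 3933/8 = 491.6250

491.6 ms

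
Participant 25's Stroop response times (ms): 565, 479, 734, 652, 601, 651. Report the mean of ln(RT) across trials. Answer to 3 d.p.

6.411

ln(RT): 6.3368, 6.1717, 6.5985, 6.4800, 6.3986, 6.4785
Σ ln(RT) = 38.4642
Mean = 38.4642/6 = 6.41070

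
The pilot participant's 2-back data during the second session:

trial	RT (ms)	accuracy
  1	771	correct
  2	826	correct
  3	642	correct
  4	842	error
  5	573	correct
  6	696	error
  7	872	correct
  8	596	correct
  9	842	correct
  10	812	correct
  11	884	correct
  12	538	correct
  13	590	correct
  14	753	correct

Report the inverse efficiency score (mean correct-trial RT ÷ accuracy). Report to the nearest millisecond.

846 ms

Correct trials (n=12): 771, 826, 642, 573, 872, 596, 842, 812, 884, 538, 590, 753
Mean correct RT = 8699/12 = 724.9167 ms
Proportion correct = 12/14
IES = 724.9167 / (12/14) = 845.736 ms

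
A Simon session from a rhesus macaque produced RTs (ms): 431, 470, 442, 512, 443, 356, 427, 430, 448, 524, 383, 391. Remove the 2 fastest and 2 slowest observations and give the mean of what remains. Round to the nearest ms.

Sorted: 356, 383, 391, 427, 430, 431, 442, 443, 448, 470, 512, 524
Drop lowest 2 (356, 383) and highest 2 (512, 524)
Remaining (n=8): Σ = 3482, mean = 3482/8 = 435.250

435 ms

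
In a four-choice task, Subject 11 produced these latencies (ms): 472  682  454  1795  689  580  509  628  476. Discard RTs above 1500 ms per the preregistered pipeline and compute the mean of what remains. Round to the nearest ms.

Excluded: 1795
Retained (n=8): Σ = 4490
Mean = 4490/8 = 561.2500

561 ms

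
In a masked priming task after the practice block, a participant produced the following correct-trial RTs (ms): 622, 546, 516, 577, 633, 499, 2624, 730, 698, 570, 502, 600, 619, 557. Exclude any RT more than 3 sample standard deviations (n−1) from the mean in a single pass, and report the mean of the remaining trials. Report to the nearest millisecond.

n = 14, ΣRT = 10293, M = 735.214
Σ(x−M)² = 3902108.36; s = √(3902108.36/13) = 547.871
Cutoffs: 735.214 ± 3·547.871 → [-908.4, 2378.8]
Outside: 2624 → excluded.
Retained (n=13): Σ = 7669, mean = 7669/13 = 589.923

590 ms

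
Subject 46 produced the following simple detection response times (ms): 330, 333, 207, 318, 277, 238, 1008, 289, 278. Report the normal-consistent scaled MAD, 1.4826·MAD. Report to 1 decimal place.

60.8 ms

Sorted: 207, 238, 277, 278, 289, 318, 330, 333, 1008 → median = 289
|x − 289| sorted: 0, 11, 12, 29, 41, 44, 51, 82, 719 → MAD = 41
Robust SD ≈ 1.4826 × 41 = 60.787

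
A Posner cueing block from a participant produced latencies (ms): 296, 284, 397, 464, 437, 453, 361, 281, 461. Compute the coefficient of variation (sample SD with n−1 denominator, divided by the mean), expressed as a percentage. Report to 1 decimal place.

20.5%

n = 9, Σ = 3434, M = 381.5556
Σ(x−M)² = 48896.222; s = √(48896.222/8) = 78.1795
CV = 78.1795 / 381.5556 = 0.20490 = 20.490%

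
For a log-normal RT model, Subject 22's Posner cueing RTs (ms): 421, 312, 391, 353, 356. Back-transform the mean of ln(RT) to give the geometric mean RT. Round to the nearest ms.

ln(RT): 6.0426, 5.7430, 5.9687, 5.8665, 5.8749
Mean ln(RT) = 29.4957/5 = 5.89915
Geometric mean = exp(5.89915) = 364.73 ms

365 ms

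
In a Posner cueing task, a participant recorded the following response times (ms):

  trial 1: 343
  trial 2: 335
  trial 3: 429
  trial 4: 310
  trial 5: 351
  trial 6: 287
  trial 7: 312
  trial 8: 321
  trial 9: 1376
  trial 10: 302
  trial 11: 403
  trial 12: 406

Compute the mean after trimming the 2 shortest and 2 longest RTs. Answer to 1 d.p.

Sorted: 287, 302, 310, 312, 321, 335, 343, 351, 403, 406, 429, 1376
Drop lowest 2 (287, 302) and highest 2 (429, 1376)
Remaining (n=8): Σ = 2781, mean = 2781/8 = 347.625

347.6 ms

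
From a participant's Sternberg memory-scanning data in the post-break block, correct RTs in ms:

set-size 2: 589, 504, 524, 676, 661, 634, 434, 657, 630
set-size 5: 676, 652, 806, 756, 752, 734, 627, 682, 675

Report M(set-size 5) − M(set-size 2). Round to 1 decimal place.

116.8 ms

M(set-size 2) = 5309/9 = 589.889
M(set-size 5) = 6360/9 = 706.667
Difference = 706.667 − 589.889 = 116.778 ms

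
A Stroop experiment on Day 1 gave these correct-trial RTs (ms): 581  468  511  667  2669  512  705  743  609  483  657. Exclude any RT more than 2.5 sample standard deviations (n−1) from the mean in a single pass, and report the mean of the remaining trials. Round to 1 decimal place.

593.6 ms

n = 11, ΣRT = 8605, M = 782.273
Σ(x−M)² = 4001736.18; s = √(4001736.18/10) = 632.593
Cutoffs: 782.273 ± 2.5·632.593 → [-799.2, 2363.8]
Outside: 2669 → excluded.
Retained (n=10): Σ = 5936, mean = 5936/10 = 593.600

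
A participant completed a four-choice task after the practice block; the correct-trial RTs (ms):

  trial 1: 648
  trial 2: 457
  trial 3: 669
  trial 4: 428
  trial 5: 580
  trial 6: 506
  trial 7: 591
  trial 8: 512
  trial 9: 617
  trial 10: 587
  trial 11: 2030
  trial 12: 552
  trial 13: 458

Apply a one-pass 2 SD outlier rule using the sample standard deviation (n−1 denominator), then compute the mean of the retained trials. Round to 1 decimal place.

n = 13, ΣRT = 8635, M = 664.231
Σ(x−M)² = 2088352.31; s = √(2088352.31/12) = 417.168
Cutoffs: 664.231 ± 2·417.168 → [-170.1, 1498.6]
Outside: 2030 → excluded.
Retained (n=12): Σ = 6605, mean = 6605/12 = 550.417

550.4 ms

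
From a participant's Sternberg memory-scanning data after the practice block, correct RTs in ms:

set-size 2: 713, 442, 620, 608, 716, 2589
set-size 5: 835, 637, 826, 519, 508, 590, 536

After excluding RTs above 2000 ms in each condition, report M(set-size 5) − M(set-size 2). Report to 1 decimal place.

set-size 2: exclude 2589
M(set-size 2) = 3099/5 = 619.800
M(set-size 5) = 4451/7 = 635.857
Difference = 635.857 − 619.800 = 16.057 ms

16.1 ms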